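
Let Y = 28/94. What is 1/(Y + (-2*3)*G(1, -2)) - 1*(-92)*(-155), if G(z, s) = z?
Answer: -3821727/268 ≈ -14260.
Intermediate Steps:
Y = 14/47 (Y = 28*(1/94) = 14/47 ≈ 0.29787)
1/(Y + (-2*3)*G(1, -2)) - 1*(-92)*(-155) = 1/(14/47 - 2*3*1) - 1*(-92)*(-155) = 1/(14/47 - 6*1) + 92*(-155) = 1/(14/47 - 6) - 14260 = 1/(-268/47) - 14260 = -47/268 - 14260 = -3821727/268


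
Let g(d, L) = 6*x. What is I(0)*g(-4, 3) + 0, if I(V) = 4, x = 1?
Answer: 24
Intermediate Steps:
g(d, L) = 6 (g(d, L) = 6*1 = 6)
I(0)*g(-4, 3) + 0 = 4*6 + 0 = 24 + 0 = 24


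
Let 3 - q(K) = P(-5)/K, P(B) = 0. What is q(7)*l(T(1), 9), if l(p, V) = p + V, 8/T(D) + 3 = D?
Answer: 15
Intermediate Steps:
T(D) = 8/(-3 + D)
q(K) = 3 (q(K) = 3 - 0/K = 3 - 1*0 = 3 + 0 = 3)
l(p, V) = V + p
q(7)*l(T(1), 9) = 3*(9 + 8/(-3 + 1)) = 3*(9 + 8/(-2)) = 3*(9 + 8*(-½)) = 3*(9 - 4) = 3*5 = 15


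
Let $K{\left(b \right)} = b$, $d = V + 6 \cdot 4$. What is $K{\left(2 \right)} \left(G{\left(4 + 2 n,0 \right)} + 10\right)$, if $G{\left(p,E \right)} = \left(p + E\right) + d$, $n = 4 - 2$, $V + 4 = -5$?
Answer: $66$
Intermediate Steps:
$V = -9$ ($V = -4 - 5 = -9$)
$n = 2$ ($n = 4 - 2 = 2$)
$d = 15$ ($d = -9 + 6 \cdot 4 = -9 + 24 = 15$)
$G{\left(p,E \right)} = 15 + E + p$ ($G{\left(p,E \right)} = \left(p + E\right) + 15 = \left(E + p\right) + 15 = 15 + E + p$)
$K{\left(2 \right)} \left(G{\left(4 + 2 n,0 \right)} + 10\right) = 2 \left(\left(15 + 0 + \left(4 + 2 \cdot 2\right)\right) + 10\right) = 2 \left(\left(15 + 0 + \left(4 + 4\right)\right) + 10\right) = 2 \left(\left(15 + 0 + 8\right) + 10\right) = 2 \left(23 + 10\right) = 2 \cdot 33 = 66$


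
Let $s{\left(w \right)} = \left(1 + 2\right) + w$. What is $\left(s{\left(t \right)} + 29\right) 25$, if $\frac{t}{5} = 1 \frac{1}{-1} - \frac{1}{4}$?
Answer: $\frac{2575}{4} \approx 643.75$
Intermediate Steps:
$t = - \frac{25}{4}$ ($t = 5 \left(1 \frac{1}{-1} - \frac{1}{4}\right) = 5 \left(1 \left(-1\right) - \frac{1}{4}\right) = 5 \left(-1 - \frac{1}{4}\right) = 5 \left(- \frac{5}{4}\right) = - \frac{25}{4} \approx -6.25$)
$s{\left(w \right)} = 3 + w$
$\left(s{\left(t \right)} + 29\right) 25 = \left(\left(3 - \frac{25}{4}\right) + 29\right) 25 = \left(- \frac{13}{4} + 29\right) 25 = \frac{103}{4} \cdot 25 = \frac{2575}{4}$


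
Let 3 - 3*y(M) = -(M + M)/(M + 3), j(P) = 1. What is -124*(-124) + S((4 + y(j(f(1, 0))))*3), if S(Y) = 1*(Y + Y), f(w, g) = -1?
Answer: 15407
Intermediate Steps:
y(M) = 1 + 2*M/(3*(3 + M)) (y(M) = 1 - (-1)*(M + M)/(M + 3)/3 = 1 - (-1)*(2*M)/(3 + M)/3 = 1 - (-1)*2*M/(3 + M)/3 = 1 - (-2)*M/(3*(3 + M)) = 1 + 2*M/(3*(3 + M)))
S(Y) = 2*Y (S(Y) = 1*(2*Y) = 2*Y)
-124*(-124) + S((4 + y(j(f(1, 0))))*3) = -124*(-124) + 2*((4 + (9 + 5*1)/(3*(3 + 1)))*3) = 15376 + 2*((4 + (⅓)*(9 + 5)/4)*3) = 15376 + 2*((4 + (⅓)*(¼)*14)*3) = 15376 + 2*((4 + 7/6)*3) = 15376 + 2*((31/6)*3) = 15376 + 2*(31/2) = 15376 + 31 = 15407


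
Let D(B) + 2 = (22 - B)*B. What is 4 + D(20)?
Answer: 42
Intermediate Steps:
D(B) = -2 + B*(22 - B) (D(B) = -2 + (22 - B)*B = -2 + B*(22 - B))
4 + D(20) = 4 + (-2 - 1*20² + 22*20) = 4 + (-2 - 1*400 + 440) = 4 + (-2 - 400 + 440) = 4 + 38 = 42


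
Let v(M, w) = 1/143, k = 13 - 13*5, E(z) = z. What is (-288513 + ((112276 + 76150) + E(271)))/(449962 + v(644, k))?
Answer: -4757896/21448189 ≈ -0.22183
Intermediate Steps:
k = -52 (k = 13 - 65 = -52)
v(M, w) = 1/143
(-288513 + ((112276 + 76150) + E(271)))/(449962 + v(644, k)) = (-288513 + ((112276 + 76150) + 271))/(449962 + 1/143) = (-288513 + (188426 + 271))/(64344567/143) = (-288513 + 188697)*(143/64344567) = -99816*143/64344567 = -4757896/21448189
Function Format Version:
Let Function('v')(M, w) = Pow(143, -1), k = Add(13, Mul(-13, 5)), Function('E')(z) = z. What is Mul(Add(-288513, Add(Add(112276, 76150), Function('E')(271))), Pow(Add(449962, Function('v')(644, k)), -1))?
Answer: Rational(-4757896, 21448189) ≈ -0.22183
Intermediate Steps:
k = -52 (k = Add(13, -65) = -52)
Function('v')(M, w) = Rational(1, 143)
Mul(Add(-288513, Add(Add(112276, 76150), Function('E')(271))), Pow(Add(449962, Function('v')(644, k)), -1)) = Mul(Add(-288513, Add(Add(112276, 76150), 271)), Pow(Add(449962, Rational(1, 143)), -1)) = Mul(Add(-288513, Add(188426, 271)), Pow(Rational(64344567, 143), -1)) = Mul(Add(-288513, 188697), Rational(143, 64344567)) = Mul(-99816, Rational(143, 64344567)) = Rational(-4757896, 21448189)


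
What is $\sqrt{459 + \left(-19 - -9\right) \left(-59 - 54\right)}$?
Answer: $\sqrt{1589} \approx 39.862$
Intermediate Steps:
$\sqrt{459 + \left(-19 - -9\right) \left(-59 - 54\right)} = \sqrt{459 + \left(-19 + 9\right) \left(-113\right)} = \sqrt{459 - -1130} = \sqrt{459 + 1130} = \sqrt{1589}$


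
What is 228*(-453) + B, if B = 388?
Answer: -102896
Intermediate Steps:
228*(-453) + B = 228*(-453) + 388 = -103284 + 388 = -102896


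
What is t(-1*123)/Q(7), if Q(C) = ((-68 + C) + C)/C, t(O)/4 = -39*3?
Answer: 182/3 ≈ 60.667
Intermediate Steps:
t(O) = -468 (t(O) = 4*(-39*3) = 4*(-117) = -468)
Q(C) = (-68 + 2*C)/C
t(-1*123)/Q(7) = -468/(2 - 68/7) = -468/(-54/7) = -468*(-7/54) = 182/3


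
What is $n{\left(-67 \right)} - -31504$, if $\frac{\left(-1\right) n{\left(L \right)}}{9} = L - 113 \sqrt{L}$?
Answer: $32107 + 1017 i \sqrt{67} \approx 32107.0 + 8324.5 i$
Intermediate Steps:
$n{\left(L \right)} = - 9 L + 1017 \sqrt{L}$ ($n{\left(L \right)} = - 9 \left(L - 113 \sqrt{L}\right) = - 9 L + 1017 \sqrt{L}$)
$n{\left(-67 \right)} - -31504 = \left(\left(-9\right) \left(-67\right) + 1017 \sqrt{-67}\right) - -31504 = \left(603 + 1017 i \sqrt{67}\right) + 31504 = 32107 + 1017 i \sqrt{67}$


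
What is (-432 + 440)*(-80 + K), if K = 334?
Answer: 2032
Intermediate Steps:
(-432 + 440)*(-80 + K) = (-432 + 440)*(-80 + 334) = 8*254 = 2032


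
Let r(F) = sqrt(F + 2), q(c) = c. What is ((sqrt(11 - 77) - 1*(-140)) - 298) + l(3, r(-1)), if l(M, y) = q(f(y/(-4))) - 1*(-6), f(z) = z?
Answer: -609/4 + I*sqrt(66) ≈ -152.25 + 8.124*I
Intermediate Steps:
r(F) = sqrt(2 + F)
l(M, y) = 6 - y/4 (l(M, y) = y/(-4) - 1*(-6) = y*(-1/4) + 6 = -y/4 + 6 = 6 - y/4)
((sqrt(11 - 77) - 1*(-140)) - 298) + l(3, r(-1)) = ((sqrt(11 - 77) - 1*(-140)) - 298) + (6 - sqrt(2 - 1)/4) = ((sqrt(-66) + 140) - 298) + (6 - sqrt(1)/4) = ((I*sqrt(66) + 140) - 298) + (6 - 1/4*1) = ((140 + I*sqrt(66)) - 298) + (6 - 1/4) = (-158 + I*sqrt(66)) + 23/4 = -609/4 + I*sqrt(66)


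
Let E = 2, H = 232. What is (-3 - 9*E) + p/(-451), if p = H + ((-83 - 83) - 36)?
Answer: -9501/451 ≈ -21.067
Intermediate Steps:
p = 30 (p = 232 + ((-83 - 83) - 36) = 232 + (-166 - 36) = 232 - 202 = 30)
(-3 - 9*E) + p/(-451) = (-3 - 9*2) + 30/(-451) = (-3 - 18) + 30*(-1/451) = -21 - 30/451 = -9501/451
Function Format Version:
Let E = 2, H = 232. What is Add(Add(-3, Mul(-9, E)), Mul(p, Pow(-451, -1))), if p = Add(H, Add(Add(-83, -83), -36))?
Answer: Rational(-9501, 451) ≈ -21.067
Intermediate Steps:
p = 30 (p = Add(232, Add(Add(-83, -83), -36)) = Add(232, Add(-166, -36)) = Add(232, -202) = 30)
Add(Add(-3, Mul(-9, E)), Mul(p, Pow(-451, -1))) = Add(Add(-3, Mul(-9, 2)), Mul(30, Pow(-451, -1))) = Add(Add(-3, -18), Mul(30, Rational(-1, 451))) = Add(-21, Rational(-30, 451)) = Rational(-9501, 451)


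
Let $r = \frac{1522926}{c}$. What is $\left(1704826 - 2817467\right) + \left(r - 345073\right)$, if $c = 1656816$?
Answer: $- \frac{402527059283}{276136} \approx -1.4577 \cdot 10^{6}$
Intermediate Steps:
$r = \frac{253821}{276136}$ ($r = \frac{1522926}{1656816} = 1522926 \cdot \frac{1}{1656816} = \frac{253821}{276136} \approx 0.91919$)
$\left(1704826 - 2817467\right) + \left(r - 345073\right) = \left(1704826 - 2817467\right) + \left(\frac{253821}{276136} - 345073\right) = -1112641 - \frac{95286824107}{276136} = - \frac{402527059283}{276136}$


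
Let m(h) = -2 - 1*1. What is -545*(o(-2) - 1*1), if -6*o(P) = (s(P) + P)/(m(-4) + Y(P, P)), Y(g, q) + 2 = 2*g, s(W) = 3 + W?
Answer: 29975/54 ≈ 555.09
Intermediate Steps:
m(h) = -3 (m(h) = -2 - 1 = -3)
Y(g, q) = -2 + 2*g
o(P) = -(3 + 2*P)/(6*(-5 + 2*P)) (o(P) = -((3 + P) + P)/(6*(-3 + (-2 + 2*P))) = -(3 + 2*P)/(6*(-5 + 2*P)))
-545*(o(-2) - 1*1) = -545*((-3 - 2*(-2))/(6*(-5 + 2*(-2))) - 1*1) = -545*((-3 + 4)/(6*(-5 - 4)) - 1) = -545*((1/6)*1/(-9) - 1) = -545*((1/6)*(-1/9)*1 - 1) = -545*(-1/54 - 1) = -545*(-55/54) = 29975/54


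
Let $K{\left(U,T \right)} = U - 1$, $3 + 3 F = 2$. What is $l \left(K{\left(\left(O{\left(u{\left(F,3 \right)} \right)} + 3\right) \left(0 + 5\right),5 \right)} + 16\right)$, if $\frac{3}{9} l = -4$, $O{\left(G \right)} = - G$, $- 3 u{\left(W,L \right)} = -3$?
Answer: $-300$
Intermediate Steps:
$F = - \frac{1}{3}$ ($F = -1 + \frac{1}{3} \cdot 2 = -1 + \frac{2}{3} = - \frac{1}{3} \approx -0.33333$)
$u{\left(W,L \right)} = 1$ ($u{\left(W,L \right)} = \left(- \frac{1}{3}\right) \left(-3\right) = 1$)
$K{\left(U,T \right)} = -1 + U$
$l = -12$ ($l = 3 \left(-4\right) = -12$)
$l \left(K{\left(\left(O{\left(u{\left(F,3 \right)} \right)} + 3\right) \left(0 + 5\right),5 \right)} + 16\right) = - 12 \left(\left(-1 + \left(\left(-1\right) 1 + 3\right) \left(0 + 5\right)\right) + 16\right) = - 12 \left(\left(-1 + \left(-1 + 3\right) 5\right) + 16\right) = - 12 \left(\left(-1 + 2 \cdot 5\right) + 16\right) = - 12 \left(\left(-1 + 10\right) + 16\right) = - 12 \left(9 + 16\right) = \left(-12\right) 25 = -300$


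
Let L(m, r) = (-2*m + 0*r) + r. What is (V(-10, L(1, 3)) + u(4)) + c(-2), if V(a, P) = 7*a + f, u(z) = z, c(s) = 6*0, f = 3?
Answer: -63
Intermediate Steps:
c(s) = 0
L(m, r) = r - 2*m (L(m, r) = (-2*m + 0) + r = -2*m + r = r - 2*m)
V(a, P) = 3 + 7*a (V(a, P) = 7*a + 3 = 3 + 7*a)
(V(-10, L(1, 3)) + u(4)) + c(-2) = ((3 + 7*(-10)) + 4) + 0 = ((3 - 70) + 4) + 0 = (-67 + 4) + 0 = -63 + 0 = -63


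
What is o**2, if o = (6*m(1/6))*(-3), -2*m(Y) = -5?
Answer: 2025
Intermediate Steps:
m(Y) = 5/2 (m(Y) = -1/2*(-5) = 5/2)
o = -45 (o = (6*(5/2))*(-3) = 15*(-3) = -45)
o**2 = (-45)**2 = 2025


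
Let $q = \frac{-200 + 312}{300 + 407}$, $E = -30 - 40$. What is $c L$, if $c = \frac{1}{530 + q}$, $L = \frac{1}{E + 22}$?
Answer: $- \frac{101}{2570208} \approx -3.9296 \cdot 10^{-5}$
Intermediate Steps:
$E = -70$ ($E = -30 - 40 = -70$)
$q = \frac{16}{101}$ ($q = \frac{112}{707} = 112 \cdot \frac{1}{707} = \frac{16}{101} \approx 0.15842$)
$L = - \frac{1}{48}$ ($L = \frac{1}{-70 + 22} = \frac{1}{-48} = - \frac{1}{48} \approx -0.020833$)
$c = \frac{101}{53546}$ ($c = \frac{1}{530 + \frac{16}{101}} = \frac{1}{\frac{53546}{101}} = \frac{101}{53546} \approx 0.0018862$)
$c L = \frac{101}{53546} \left(- \frac{1}{48}\right) = - \frac{101}{2570208}$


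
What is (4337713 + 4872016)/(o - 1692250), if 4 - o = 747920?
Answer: -9209729/2440166 ≈ -3.7742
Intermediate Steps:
o = -747916 (o = 4 - 1*747920 = 4 - 747920 = -747916)
(4337713 + 4872016)/(o - 1692250) = (4337713 + 4872016)/(-747916 - 1692250) = 9209729/(-2440166) = 9209729*(-1/2440166) = -9209729/2440166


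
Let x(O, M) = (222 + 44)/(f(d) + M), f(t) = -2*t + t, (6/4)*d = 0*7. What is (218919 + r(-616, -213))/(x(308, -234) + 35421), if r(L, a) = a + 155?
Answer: 25606737/4144124 ≈ 6.1790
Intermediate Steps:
d = 0 (d = 2*(0*7)/3 = (⅔)*0 = 0)
f(t) = -t
x(O, M) = 266/M (x(O, M) = (222 + 44)/(-1*0 + M) = 266/(0 + M) = 266/M)
r(L, a) = 155 + a
(218919 + r(-616, -213))/(x(308, -234) + 35421) = (218919 + (155 - 213))/(266/(-234) + 35421) = (218919 - 58)/(266*(-1/234) + 35421) = 218861/(-133/117 + 35421) = 218861/(4144124/117) = 218861*(117/4144124) = 25606737/4144124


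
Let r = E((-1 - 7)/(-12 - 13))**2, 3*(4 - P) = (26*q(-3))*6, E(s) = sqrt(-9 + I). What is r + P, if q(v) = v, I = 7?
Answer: 158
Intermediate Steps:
E(s) = I*sqrt(2) (E(s) = sqrt(-9 + 7) = sqrt(-2) = I*sqrt(2))
P = 160 (P = 4 - 26*(-3)*6/3 = 4 - (-26)*6 = 4 - 1/3*(-468) = 4 + 156 = 160)
r = -2 (r = (I*sqrt(2))**2 = -2)
r + P = -2 + 160 = 158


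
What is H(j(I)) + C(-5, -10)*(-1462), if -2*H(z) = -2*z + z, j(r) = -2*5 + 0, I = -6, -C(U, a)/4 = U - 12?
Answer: -99421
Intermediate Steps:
C(U, a) = 48 - 4*U (C(U, a) = -4*(U - 12) = -4*(-12 + U) = 48 - 4*U)
j(r) = -10 (j(r) = -10 + 0 = -10)
H(z) = z/2 (H(z) = -(-2*z + z)/2 = -(-1)*z/2 = z/2)
H(j(I)) + C(-5, -10)*(-1462) = (½)*(-10) + (48 - 4*(-5))*(-1462) = -5 + (48 + 20)*(-1462) = -5 + 68*(-1462) = -5 - 99416 = -99421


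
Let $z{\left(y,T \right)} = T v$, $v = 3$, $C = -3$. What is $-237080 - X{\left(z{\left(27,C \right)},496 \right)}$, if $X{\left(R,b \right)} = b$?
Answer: $-237576$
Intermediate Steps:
$z{\left(y,T \right)} = 3 T$ ($z{\left(y,T \right)} = T 3 = 3 T$)
$-237080 - X{\left(z{\left(27,C \right)},496 \right)} = -237080 - 496 = -237576$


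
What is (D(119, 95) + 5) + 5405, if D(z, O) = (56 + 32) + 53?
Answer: 5551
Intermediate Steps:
D(z, O) = 141 (D(z, O) = 88 + 53 = 141)
(D(119, 95) + 5) + 5405 = (141 + 5) + 5405 = 146 + 5405 = 5551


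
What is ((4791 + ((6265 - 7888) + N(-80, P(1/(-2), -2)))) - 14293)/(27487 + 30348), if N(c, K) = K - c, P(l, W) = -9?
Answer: -11054/57835 ≈ -0.19113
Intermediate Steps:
((4791 + ((6265 - 7888) + N(-80, P(1/(-2), -2)))) - 14293)/(27487 + 30348) = ((4791 + ((6265 - 7888) + (-9 - 1*(-80)))) - 14293)/(27487 + 30348) = ((4791 + (-1623 + (-9 + 80))) - 14293)/57835 = ((4791 + (-1623 + 71)) - 14293)*(1/57835) = ((4791 - 1552) - 14293)*(1/57835) = (3239 - 14293)*(1/57835) = -11054*1/57835 = -11054/57835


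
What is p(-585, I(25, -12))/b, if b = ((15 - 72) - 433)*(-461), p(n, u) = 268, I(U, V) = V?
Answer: 134/112945 ≈ 0.0011864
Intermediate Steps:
b = 225890 (b = (-57 - 433)*(-461) = -490*(-461) = 225890)
p(-585, I(25, -12))/b = 268/225890 = 268*(1/225890) = 134/112945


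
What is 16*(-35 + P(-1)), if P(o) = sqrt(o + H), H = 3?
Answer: -560 + 16*sqrt(2) ≈ -537.37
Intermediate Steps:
P(o) = sqrt(3 + o) (P(o) = sqrt(o + 3) = sqrt(3 + o))
16*(-35 + P(-1)) = 16*(-35 + sqrt(3 - 1)) = 16*(-35 + sqrt(2)) = -560 + 16*sqrt(2)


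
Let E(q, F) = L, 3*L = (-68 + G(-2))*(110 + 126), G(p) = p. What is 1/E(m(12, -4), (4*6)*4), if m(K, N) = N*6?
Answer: -3/16520 ≈ -0.00018160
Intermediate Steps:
m(K, N) = 6*N
L = -16520/3 (L = ((-68 - 2)*(110 + 126))/3 = (-70*236)/3 = (1/3)*(-16520) = -16520/3 ≈ -5506.7)
E(q, F) = -16520/3
1/E(m(12, -4), (4*6)*4) = 1/(-16520/3) = -3/16520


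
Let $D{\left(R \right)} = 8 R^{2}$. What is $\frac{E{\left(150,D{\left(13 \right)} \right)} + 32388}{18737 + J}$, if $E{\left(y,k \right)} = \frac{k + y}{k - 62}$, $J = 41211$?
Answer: $\frac{20891011}{38666460} \approx 0.54029$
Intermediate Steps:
$E{\left(y,k \right)} = \frac{k + y}{-62 + k}$
$\frac{E{\left(150,D{\left(13 \right)} \right)} + 32388}{18737 + J} = \frac{\frac{8 \cdot 13^{2} + 150}{-62 + 8 \cdot 13^{2}} + 32388}{18737 + 41211} = \frac{\frac{8 \cdot 169 + 150}{-62 + 8 \cdot 169} + 32388}{59948} = \left(\frac{1352 + 150}{-62 + 1352} + 32388\right) \frac{1}{59948} = \left(\frac{1}{1290} \cdot 1502 + 32388\right) \frac{1}{59948} = \left(\frac{751}{645} + 32388\right) \frac{1}{59948} = \frac{20891011}{645} \cdot \frac{1}{59948} = \frac{20891011}{38666460}$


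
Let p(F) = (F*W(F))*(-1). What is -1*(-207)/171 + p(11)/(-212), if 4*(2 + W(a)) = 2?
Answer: 9125/8056 ≈ 1.1327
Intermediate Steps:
W(a) = -3/2 (W(a) = -2 + (1/4)*2 = -2 + 1/2 = -3/2)
p(F) = 3*F/2 (p(F) = (F*(-3/2))*(-1) = -3*F/2*(-1) = 3*F/2)
-1*(-207)/171 + p(11)/(-212) = -1*(-207)/171 + ((3/2)*11)/(-212) = 207*(1/171) + (33/2)*(-1/212) = 23/19 - 33/424 = 9125/8056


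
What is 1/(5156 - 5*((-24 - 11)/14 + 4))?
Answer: 2/10297 ≈ 0.00019423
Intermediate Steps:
1/(5156 - 5*((-24 - 11)/14 + 4)) = 1/(5156 - 5*(-35*1/14 + 4)) = 1/(5156 - 5*(-5/2 + 4)) = 1/(5156 - 5*3/2) = 1/(5156 - 15/2) = 1/(10297/2) = 2/10297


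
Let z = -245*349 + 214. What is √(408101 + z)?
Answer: √322810 ≈ 568.16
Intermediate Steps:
z = -85291 (z = -85505 + 214 = -85291)
√(408101 + z) = √(408101 - 85291) = √322810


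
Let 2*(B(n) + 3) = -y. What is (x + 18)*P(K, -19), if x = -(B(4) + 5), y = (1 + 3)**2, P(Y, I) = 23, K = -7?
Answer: 552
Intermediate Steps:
y = 16 (y = 4**2 = 16)
B(n) = -11 (B(n) = -3 + (-1*16)/2 = -3 + (1/2)*(-16) = -3 - 8 = -11)
x = 6 (x = -(-11 + 5) = -1*(-6) = 6)
(x + 18)*P(K, -19) = (6 + 18)*23 = 24*23 = 552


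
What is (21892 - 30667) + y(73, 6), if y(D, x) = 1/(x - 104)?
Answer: -859951/98 ≈ -8775.0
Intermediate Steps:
y(D, x) = 1/(-104 + x)
(21892 - 30667) + y(73, 6) = (21892 - 30667) + 1/(-104 + 6) = -8775 + 1/(-98) = -8775 - 1/98 = -859951/98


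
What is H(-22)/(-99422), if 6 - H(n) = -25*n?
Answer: 272/49711 ≈ 0.0054716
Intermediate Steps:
H(n) = 6 + 25*n (H(n) = 6 - (-25)*n = 6 + 25*n)
H(-22)/(-99422) = (6 + 25*(-22))/(-99422) = (6 - 550)*(-1/99422) = -544*(-1/99422) = 272/49711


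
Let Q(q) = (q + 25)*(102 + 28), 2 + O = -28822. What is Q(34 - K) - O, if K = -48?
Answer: 42734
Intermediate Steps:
O = -28824 (O = -2 - 28822 = -28824)
Q(q) = 3250 + 130*q (Q(q) = (25 + q)*130 = 3250 + 130*q)
Q(34 - K) - O = (3250 + 130*(34 - 1*(-48))) - 1*(-28824) = (3250 + 130*(34 + 48)) + 28824 = (3250 + 130*82) + 28824 = (3250 + 10660) + 28824 = 13910 + 28824 = 42734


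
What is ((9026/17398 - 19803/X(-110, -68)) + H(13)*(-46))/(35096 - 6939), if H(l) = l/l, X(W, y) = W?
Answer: 128745787/26943151730 ≈ 0.0047784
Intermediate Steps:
H(l) = 1
((9026/17398 - 19803/X(-110, -68)) + H(13)*(-46))/(35096 - 6939) = ((9026/17398 - 19803/(-110)) + 1*(-46))/(35096 - 6939) = ((9026*(1/17398) - 19803*(-1/110)) - 46)/28157 = ((4513/8699 + 19803/110) - 46)*(1/28157) = (172762727/956890 - 46)*(1/28157) = (128745787/956890)*(1/28157) = 128745787/26943151730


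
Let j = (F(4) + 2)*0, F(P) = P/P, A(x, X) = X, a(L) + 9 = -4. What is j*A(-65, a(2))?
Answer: 0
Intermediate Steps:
a(L) = -13 (a(L) = -9 - 4 = -13)
F(P) = 1
j = 0 (j = (1 + 2)*0 = 3*0 = 0)
j*A(-65, a(2)) = 0*(-13) = 0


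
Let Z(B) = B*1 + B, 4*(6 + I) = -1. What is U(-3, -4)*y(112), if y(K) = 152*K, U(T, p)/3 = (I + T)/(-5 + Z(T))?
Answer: 472416/11 ≈ 42947.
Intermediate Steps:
I = -25/4 (I = -6 + (1/4)*(-1) = -6 - 1/4 = -25/4 ≈ -6.2500)
Z(B) = 2*B (Z(B) = B + B = 2*B)
U(T, p) = 3*(-25/4 + T)/(-5 + 2*T) (U(T, p) = 3*((-25/4 + T)/(-5 + 2*T)) = 3*(-25/4 + T)/(-5 + 2*T))
U(-3, -4)*y(112) = (3*(-25 + 4*(-3))/(4*(-5 + 2*(-3))))*(152*112) = (3*(-25 - 12)/(4*(-5 - 6)))*17024 = ((3/4)*(-37)/(-11))*17024 = ((3/4)*(-1/11)*(-37))*17024 = (111/44)*17024 = 472416/11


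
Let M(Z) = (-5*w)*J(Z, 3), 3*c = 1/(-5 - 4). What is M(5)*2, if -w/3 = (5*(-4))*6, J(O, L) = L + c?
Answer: -32000/3 ≈ -10667.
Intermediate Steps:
c = -1/27 (c = 1/(3*(-5 - 4)) = (1/3)/(-9) = (1/3)*(-1/9) = -1/27 ≈ -0.037037)
J(O, L) = -1/27 + L (J(O, L) = L - 1/27 = -1/27 + L)
w = 360 (w = -3*5*(-4)*6 = -(-60)*6 = -3*(-120) = 360)
M(Z) = -16000/3 (M(Z) = (-5*360)*(-1/27 + 3) = -1800*80/27 = -16000/3)
M(5)*2 = -16000/3*2 = -32000/3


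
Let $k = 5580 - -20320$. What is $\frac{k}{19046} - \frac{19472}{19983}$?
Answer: $\frac{73347994}{190298109} \approx 0.38544$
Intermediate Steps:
$k = 25900$ ($k = 5580 + 20320 = 25900$)
$\frac{k}{19046} - \frac{19472}{19983} = \frac{25900}{19046} - \frac{19472}{19983} = 25900 \cdot \frac{1}{19046} - \frac{19472}{19983} = \frac{12950}{9523} - \frac{19472}{19983} = \frac{73347994}{190298109}$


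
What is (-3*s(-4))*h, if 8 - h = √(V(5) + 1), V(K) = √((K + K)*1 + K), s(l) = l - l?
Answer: 0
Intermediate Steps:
s(l) = 0
V(K) = √3*√K (V(K) = √((2*K)*1 + K) = √(2*K + K) = √(3*K) = √3*√K)
h = 8 - √(1 + √15) (h = 8 - √(√3*√5 + 1) = 8 - √(√15 + 1) = 8 - √(1 + √15) ≈ 5.7925)
(-3*s(-4))*h = (-3*0)*(8 - √(1 + √15)) = 0*(8 - √(1 + √15)) = 0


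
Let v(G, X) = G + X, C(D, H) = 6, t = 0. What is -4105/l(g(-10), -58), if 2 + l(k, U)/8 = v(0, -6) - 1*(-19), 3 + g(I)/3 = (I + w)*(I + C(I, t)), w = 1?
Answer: -4105/88 ≈ -46.648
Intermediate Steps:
g(I) = -9 + 3*(1 + I)*(6 + I) (g(I) = -9 + 3*((I + 1)*(I + 6)) = -9 + 3*((1 + I)*(6 + I)) = -9 + 3*(1 + I)*(6 + I))
l(k, U) = 88 (l(k, U) = -16 + 8*((0 - 6) - 1*(-19)) = -16 + 8*(-6 + 19) = -16 + 8*13 = -16 + 104 = 88)
-4105/l(g(-10), -58) = -4105/88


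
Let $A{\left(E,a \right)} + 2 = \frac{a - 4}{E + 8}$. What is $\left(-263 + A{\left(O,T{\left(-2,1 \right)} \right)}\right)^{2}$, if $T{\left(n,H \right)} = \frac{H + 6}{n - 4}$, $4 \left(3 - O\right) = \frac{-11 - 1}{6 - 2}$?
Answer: $\frac{1400780329}{19881} \approx 70458.0$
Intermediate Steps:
$O = \frac{15}{4}$ ($O = 3 - \frac{\left(-11 - 1\right) \frac{1}{6 - 2}}{4} = 3 - \frac{\left(-12\right) \frac{1}{4}}{4} = 3 - - \frac{3}{4} = 3 + \frac{3}{4} = \frac{15}{4} \approx 3.75$)
$T{\left(n,H \right)} = \frac{6 + H}{-4 + n}$
$A{\left(E,a \right)} = -2 + \frac{-4 + a}{8 + E}$ ($A{\left(E,a \right)} = -2 + \frac{a - 4}{E + 8} = -2 + \frac{-4 + a}{8 + E}$)
$\left(-263 + A{\left(O,T{\left(-2,1 \right)} \right)}\right)^{2} = \left(-263 + \frac{-20 + \frac{6 + 1}{-4 - 2} - \frac{15}{2}}{8 + \frac{15}{4}}\right)^{2} = \left(-263 + \frac{-20 + \frac{1}{-6} \cdot 7 - \frac{15}{2}}{\frac{47}{4}}\right)^{2} = \left(-263 + \frac{4 \left(-20 - \frac{7}{6} - \frac{15}{2}\right)}{47}\right)^{2} = \left(-263 + \frac{4}{47} \left(- \frac{86}{3}\right)\right)^{2} = \left(-263 - \frac{344}{141}\right)^{2} = \left(- \frac{37427}{141}\right)^{2} = \frac{1400780329}{19881}$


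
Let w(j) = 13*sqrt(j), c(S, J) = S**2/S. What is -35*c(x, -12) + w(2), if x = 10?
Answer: -350 + 13*sqrt(2) ≈ -331.62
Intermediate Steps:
c(S, J) = S
-35*c(x, -12) + w(2) = -35*10 + 13*sqrt(2) = -350 + 13*sqrt(2)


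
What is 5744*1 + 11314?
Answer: 17058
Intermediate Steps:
5744*1 + 11314 = 5744 + 11314 = 17058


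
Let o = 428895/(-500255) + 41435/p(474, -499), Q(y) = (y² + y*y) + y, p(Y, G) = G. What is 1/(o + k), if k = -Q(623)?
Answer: -49925449/38790321161475 ≈ -1.2871e-6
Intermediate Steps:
Q(y) = y + 2*y² (Q(y) = (y² + y²) + y = 2*y² + y = y + 2*y²)
o = -4188416906/49925449 (o = 428895/(-500255) + 41435/(-499) = 428895*(-1/500255) + 41435*(-1/499) = -85779/100051 - 41435/499 = -4188416906/49925449 ≈ -83.893)
k = -776881 (k = -623*(1 + 2*623) = -623*(1 + 1246) = -623*1247 = -1*776881 = -776881)
1/(o + k) = 1/(-4188416906/49925449 - 776881) = 1/(-38790321161475/49925449) = -49925449/38790321161475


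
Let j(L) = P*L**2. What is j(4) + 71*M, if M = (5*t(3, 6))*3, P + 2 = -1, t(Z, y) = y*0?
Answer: -48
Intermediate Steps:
t(Z, y) = 0
P = -3 (P = -2 - 1 = -3)
M = 0 (M = (5*0)*3 = 0*3 = 0)
j(L) = -3*L**2
j(4) + 71*M = -3*4**2 + 71*0 = -3*16 + 0 = -48 + 0 = -48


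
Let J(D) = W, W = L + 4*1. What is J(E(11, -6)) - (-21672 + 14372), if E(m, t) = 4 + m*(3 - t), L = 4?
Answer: 7308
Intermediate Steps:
W = 8 (W = 4 + 4*1 = 4 + 4 = 8)
J(D) = 8
J(E(11, -6)) - (-21672 + 14372) = 8 - (-21672 + 14372) = 8 - 1*(-7300) = 8 + 7300 = 7308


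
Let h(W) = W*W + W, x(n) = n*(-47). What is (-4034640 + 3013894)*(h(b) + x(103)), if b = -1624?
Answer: -2685491879606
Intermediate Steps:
x(n) = -47*n
h(W) = W + W² (h(W) = W² + W = W + W²)
(-4034640 + 3013894)*(h(b) + x(103)) = (-4034640 + 3013894)*(-1624*(1 - 1624) - 47*103) = -1020746*(-1624*(-1623) - 4841) = -1020746*(2635752 - 4841) = -1020746*2630911 = -2685491879606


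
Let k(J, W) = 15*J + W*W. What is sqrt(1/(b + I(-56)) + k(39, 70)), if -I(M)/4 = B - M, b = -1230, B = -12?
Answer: sqrt(10842944054)/1406 ≈ 74.061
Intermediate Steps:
I(M) = 48 + 4*M (I(M) = -4*(-12 - M) = 48 + 4*M)
k(J, W) = W**2 + 15*J (k(J, W) = 15*J + W**2 = W**2 + 15*J)
sqrt(1/(b + I(-56)) + k(39, 70)) = sqrt(1/(-1230 + (48 + 4*(-56))) + (70**2 + 15*39)) = sqrt(1/(-1230 + (48 - 224)) + (4900 + 585)) = sqrt(1/(-1230 - 176) + 5485) = sqrt(1/(-1406) + 5485) = sqrt(-1/1406 + 5485) = sqrt(7711909/1406) = sqrt(10842944054)/1406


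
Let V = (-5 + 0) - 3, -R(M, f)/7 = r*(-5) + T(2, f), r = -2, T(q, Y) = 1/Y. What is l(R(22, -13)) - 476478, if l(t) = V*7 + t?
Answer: -6195845/13 ≈ -4.7660e+5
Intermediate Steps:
R(M, f) = -70 - 7/f (R(M, f) = -7*(-2*(-5) + 1/f) = -7*(10 + 1/f) = -70 - 7/f)
V = -8 (V = -5 - 3 = -8)
l(t) = -56 + t (l(t) = -8*7 + t = -56 + t)
l(R(22, -13)) - 476478 = (-56 + (-70 - 7/(-13))) - 476478 = (-56 + (-70 - 7*(-1/13))) - 476478 = (-56 + (-70 + 7/13)) - 476478 = (-56 - 903/13) - 476478 = -1631/13 - 476478 = -6195845/13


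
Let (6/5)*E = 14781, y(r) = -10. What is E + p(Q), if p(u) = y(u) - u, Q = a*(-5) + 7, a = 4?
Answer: 24641/2 ≈ 12321.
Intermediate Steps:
Q = -13 (Q = 4*(-5) + 7 = -20 + 7 = -13)
E = 24635/2 (E = (⅚)*14781 = 24635/2 ≈ 12318.)
p(u) = -10 - u
E + p(Q) = 24635/2 + (-10 - 1*(-13)) = 24635/2 + (-10 + 13) = 24635/2 + 3 = 24641/2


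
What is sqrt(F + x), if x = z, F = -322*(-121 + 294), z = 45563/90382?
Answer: I*sqrt(455052955327278)/90382 ≈ 236.02*I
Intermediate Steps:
z = 45563/90382 (z = 45563*(1/90382) = 45563/90382 ≈ 0.50412)
F = -55706 (F = -322*173 = -55706)
x = 45563/90382 ≈ 0.50412
sqrt(F + x) = sqrt(-55706 + 45563/90382) = sqrt(-5034774129/90382) = I*sqrt(455052955327278)/90382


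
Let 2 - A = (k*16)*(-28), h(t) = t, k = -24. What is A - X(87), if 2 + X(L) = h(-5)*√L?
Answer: -10748 + 5*√87 ≈ -10701.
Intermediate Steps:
X(L) = -2 - 5*√L
A = -10750 (A = 2 - (-24*16)*(-28) = 2 - (-384)*(-28) = 2 - 1*10752 = 2 - 10752 = -10750)
A - X(87) = -10750 - (-2 - 5*√87) = -10750 + (2 + 5*√87) = -10748 + 5*√87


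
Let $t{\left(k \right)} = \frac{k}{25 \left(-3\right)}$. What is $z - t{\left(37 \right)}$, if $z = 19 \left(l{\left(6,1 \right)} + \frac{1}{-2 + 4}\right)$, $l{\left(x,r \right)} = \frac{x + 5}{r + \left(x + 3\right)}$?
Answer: $\frac{2317}{75} \approx 30.893$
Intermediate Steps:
$t{\left(k \right)} = - \frac{k}{75}$ ($t{\left(k \right)} = \frac{k}{-75} = k \left(- \frac{1}{75}\right) = - \frac{k}{75}$)
$l{\left(x,r \right)} = \frac{5 + x}{3 + r + x}$ ($l{\left(x,r \right)} = \frac{5 + x}{r + \left(3 + x\right)} = \frac{5 + x}{3 + r + x}$)
$z = \frac{152}{5}$ ($z = 19 \left(\frac{5 + 6}{3 + 1 + 6} + \frac{1}{-2 + 4}\right) = 19 \left(\frac{1}{10} \cdot 11 + \frac{1}{2}\right) = 19 \left(\frac{11}{10} + \frac{1}{2}\right) = 19 \cdot \frac{8}{5} = \frac{152}{5} \approx 30.4$)
$z - t{\left(37 \right)} = \frac{152}{5} - \left(- \frac{1}{75}\right) 37 = \frac{152}{5} - - \frac{37}{75} = \frac{152}{5} + \frac{37}{75} = \frac{2317}{75}$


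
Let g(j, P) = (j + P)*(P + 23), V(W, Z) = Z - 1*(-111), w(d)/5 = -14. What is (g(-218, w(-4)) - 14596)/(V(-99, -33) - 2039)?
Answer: 20/37 ≈ 0.54054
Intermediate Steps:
w(d) = -70 (w(d) = 5*(-14) = -70)
V(W, Z) = 111 + Z (V(W, Z) = Z + 111 = 111 + Z)
g(j, P) = (23 + P)*(P + j) (g(j, P) = (P + j)*(23 + P) = (23 + P)*(P + j))
(g(-218, w(-4)) - 14596)/(V(-99, -33) - 2039) = (((-70)² + 23*(-70) + 23*(-218) - 70*(-218)) - 14596)/((111 - 33) - 2039) = ((4900 - 1610 - 5014 + 15260) - 14596)/(78 - 2039) = (13536 - 14596)/(-1961) = -1060*(-1/1961) = 20/37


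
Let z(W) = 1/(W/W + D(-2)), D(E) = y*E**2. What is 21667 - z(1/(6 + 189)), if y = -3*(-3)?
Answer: 801678/37 ≈ 21667.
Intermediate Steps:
y = 9
D(E) = 9*E**2
z(W) = 1/37 (z(W) = 1/(W/W + 9*(-2)**2) = 1/(1 + 9*4) = 1/(1 + 36) = 1/37)
21667 - z(1/(6 + 189)) = 21667 - 1*1/37 = 21667 - 1/37 = 801678/37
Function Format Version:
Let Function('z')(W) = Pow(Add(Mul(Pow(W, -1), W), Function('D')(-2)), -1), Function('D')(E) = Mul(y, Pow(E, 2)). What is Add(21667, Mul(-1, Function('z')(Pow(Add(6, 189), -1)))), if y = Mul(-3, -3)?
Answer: Rational(801678, 37) ≈ 21667.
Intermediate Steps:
y = 9
Function('D')(E) = Mul(9, Pow(E, 2))
Function('z')(W) = Rational(1, 37) (Function('z')(W) = Pow(Add(Mul(Pow(W, -1), W), Mul(9, Pow(-2, 2))), -1) = Pow(Add(1, Mul(9, 4)), -1) = Pow(Add(1, 36), -1) = Pow(37, -1) = Rational(1, 37))
Add(21667, Mul(-1, Function('z')(Pow(Add(6, 189), -1)))) = Add(21667, Mul(-1, Rational(1, 37))) = Add(21667, Rational(-1, 37)) = Rational(801678, 37)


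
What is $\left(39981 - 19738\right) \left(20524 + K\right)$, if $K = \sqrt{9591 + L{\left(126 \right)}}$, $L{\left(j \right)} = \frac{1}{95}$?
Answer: $415467332 + \frac{20243 \sqrt{86558870}}{95} \approx 4.1745 \cdot 10^{8}$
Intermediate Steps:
$L{\left(j \right)} = \frac{1}{95}$
$K = \frac{\sqrt{86558870}}{95}$ ($K = \sqrt{9591 + \frac{1}{95}} = \sqrt{\frac{911146}{95}} = \frac{\sqrt{86558870}}{95} \approx 97.934$)
$\left(39981 - 19738\right) \left(20524 + K\right) = \left(39981 - 19738\right) \left(20524 + \frac{\sqrt{86558870}}{95}\right) = 20243 \left(20524 + \frac{\sqrt{86558870}}{95}\right) = 415467332 + \frac{20243 \sqrt{86558870}}{95}$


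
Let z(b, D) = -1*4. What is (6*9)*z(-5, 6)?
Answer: -216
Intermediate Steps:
z(b, D) = -4
(6*9)*z(-5, 6) = (6*9)*(-4) = 54*(-4) = -216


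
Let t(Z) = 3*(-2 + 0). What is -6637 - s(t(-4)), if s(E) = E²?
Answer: -6673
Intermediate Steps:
t(Z) = -6 (t(Z) = 3*(-2) = -6)
-6637 - s(t(-4)) = -6637 - 1*(-6)² = -6637 - 1*36 = -6637 - 36 = -6673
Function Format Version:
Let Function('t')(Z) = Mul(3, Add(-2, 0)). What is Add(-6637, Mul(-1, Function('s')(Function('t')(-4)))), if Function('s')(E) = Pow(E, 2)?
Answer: -6673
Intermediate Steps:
Function('t')(Z) = -6 (Function('t')(Z) = Mul(3, -2) = -6)
Add(-6637, Mul(-1, Function('s')(Function('t')(-4)))) = Add(-6637, Mul(-1, Pow(-6, 2))) = Add(-6637, Mul(-1, 36)) = Add(-6637, -36) = -6673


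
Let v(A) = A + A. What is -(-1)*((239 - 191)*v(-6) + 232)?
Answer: -344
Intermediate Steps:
v(A) = 2*A
-(-1)*((239 - 191)*v(-6) + 232) = -(-1)*((239 - 191)*(2*(-6)) + 232) = -(-1)*(48*(-12) + 232) = -(-1)*(-576 + 232) = -(-1)*(-344) = -1*344 = -344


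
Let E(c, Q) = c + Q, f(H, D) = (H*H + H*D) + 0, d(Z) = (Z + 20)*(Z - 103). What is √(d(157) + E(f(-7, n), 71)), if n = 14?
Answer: 2*√2395 ≈ 97.877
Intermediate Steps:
d(Z) = (-103 + Z)*(20 + Z) (d(Z) = (20 + Z)*(-103 + Z) = (-103 + Z)*(20 + Z))
f(H, D) = H² + D*H (f(H, D) = (H² + D*H) + 0 = H² + D*H)
E(c, Q) = Q + c
√(d(157) + E(f(-7, n), 71)) = √((-2060 + 157² - 83*157) + (71 - 7*(14 - 7))) = √((-2060 + 24649 - 13031) + (71 - 7*7)) = √(9558 + (71 - 49)) = √(9558 + 22) = √9580 = 2*√2395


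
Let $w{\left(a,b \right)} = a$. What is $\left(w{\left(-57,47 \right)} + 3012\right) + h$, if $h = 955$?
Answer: $3910$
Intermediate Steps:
$\left(w{\left(-57,47 \right)} + 3012\right) + h = \left(-57 + 3012\right) + 955 = 2955 + 955 = 3910$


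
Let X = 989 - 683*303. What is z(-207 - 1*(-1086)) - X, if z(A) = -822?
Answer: 205138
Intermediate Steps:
X = -205960 (X = 989 - 206949 = -205960)
z(-207 - 1*(-1086)) - X = -822 - 1*(-205960) = -822 + 205960 = 205138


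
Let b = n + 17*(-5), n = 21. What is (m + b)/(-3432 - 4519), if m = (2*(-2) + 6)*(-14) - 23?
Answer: 115/7951 ≈ 0.014464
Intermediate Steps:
b = -64 (b = 21 + 17*(-5) = 21 - 85 = -64)
m = -51 (m = (-4 + 6)*(-14) - 23 = 2*(-14) - 23 = -28 - 23 = -51)
(m + b)/(-3432 - 4519) = (-51 - 64)/(-3432 - 4519) = -115/(-7951) = -115*(-1/7951) = 115/7951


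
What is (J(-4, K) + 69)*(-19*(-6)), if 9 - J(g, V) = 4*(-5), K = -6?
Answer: 11172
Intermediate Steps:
J(g, V) = 29 (J(g, V) = 9 - 4*(-5) = 9 - 1*(-20) = 9 + 20 = 29)
(J(-4, K) + 69)*(-19*(-6)) = (29 + 69)*(-19*(-6)) = 98*114 = 11172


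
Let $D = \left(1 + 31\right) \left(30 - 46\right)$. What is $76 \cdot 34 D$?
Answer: $-1323008$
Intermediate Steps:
$D = -512$ ($D = 32 \left(-16\right) = -512$)
$76 \cdot 34 D = 76 \cdot 34 \left(-512\right) = 2584 \left(-512\right) = -1323008$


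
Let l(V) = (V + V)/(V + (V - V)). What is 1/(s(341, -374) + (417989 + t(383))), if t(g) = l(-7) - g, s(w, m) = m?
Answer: 1/417234 ≈ 2.3967e-6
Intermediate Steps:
l(V) = 2 (l(V) = (2*V)/(V + 0) = (2*V)/V = 2)
t(g) = 2 - g
1/(s(341, -374) + (417989 + t(383))) = 1/(-374 + (417989 + (2 - 1*383))) = 1/(-374 + (417989 + (2 - 383))) = 1/(-374 + (417989 - 381)) = 1/(-374 + 417608) = 1/417234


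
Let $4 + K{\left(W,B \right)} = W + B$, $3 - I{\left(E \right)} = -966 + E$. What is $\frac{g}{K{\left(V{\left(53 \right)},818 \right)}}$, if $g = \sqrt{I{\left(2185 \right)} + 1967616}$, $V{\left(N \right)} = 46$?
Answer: $\frac{2 \sqrt{1229}}{43} \approx 1.6306$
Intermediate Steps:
$I{\left(E \right)} = 969 - E$ ($I{\left(E \right)} = 3 - \left(-966 + E\right) = 969 - E$)
$K{\left(W,B \right)} = -4 + B + W$ ($K{\left(W,B \right)} = -4 + \left(W + B\right) = -4 + \left(B + W\right) = -4 + B + W$)
$g = 40 \sqrt{1229}$ ($g = \sqrt{\left(969 - 2185\right) + 1967616} = \sqrt{-1216 + 1967616} = \sqrt{1966400} = 40 \sqrt{1229} \approx 1402.3$)
$\frac{g}{K{\left(V{\left(53 \right)},818 \right)}} = \frac{40 \sqrt{1229}}{-4 + 818 + 46} = \frac{40 \sqrt{1229}}{860} = 40 \sqrt{1229} \cdot \frac{1}{860} = \frac{2 \sqrt{1229}}{43}$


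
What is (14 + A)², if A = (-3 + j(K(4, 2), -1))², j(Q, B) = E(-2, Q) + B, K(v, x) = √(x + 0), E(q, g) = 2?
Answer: 324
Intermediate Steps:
K(v, x) = √x
j(Q, B) = 2 + B
A = 4 (A = (-3 + (2 - 1))² = (-3 + 1)² = (-2)² = 4)
(14 + A)² = (14 + 4)² = 18² = 324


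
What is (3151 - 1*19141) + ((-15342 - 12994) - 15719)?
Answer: -60045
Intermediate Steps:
(3151 - 1*19141) + ((-15342 - 12994) - 15719) = (3151 - 19141) + (-28336 - 15719) = -15990 - 44055 = -60045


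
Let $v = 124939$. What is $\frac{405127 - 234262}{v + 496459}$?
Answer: $\frac{170865}{621398} \approx 0.27497$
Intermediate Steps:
$\frac{405127 - 234262}{v + 496459} = \frac{405127 - 234262}{124939 + 496459} = \frac{405127 - 234262}{621398} = 170865 \cdot \frac{1}{621398} = \frac{170865}{621398}$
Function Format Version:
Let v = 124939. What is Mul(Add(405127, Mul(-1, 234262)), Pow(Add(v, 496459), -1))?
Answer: Rational(170865, 621398) ≈ 0.27497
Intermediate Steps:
Mul(Add(405127, Mul(-1, 234262)), Pow(Add(v, 496459), -1)) = Mul(Add(405127, Mul(-1, 234262)), Pow(Add(124939, 496459), -1)) = Mul(Add(405127, -234262), Pow(621398, -1)) = Mul(170865, Rational(1, 621398)) = Rational(170865, 621398)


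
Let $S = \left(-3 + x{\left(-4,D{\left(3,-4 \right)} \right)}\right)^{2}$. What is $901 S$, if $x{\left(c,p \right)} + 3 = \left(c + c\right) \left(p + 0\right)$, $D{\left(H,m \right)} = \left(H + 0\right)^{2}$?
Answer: $5481684$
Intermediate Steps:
$D{\left(H,m \right)} = H^{2}$
$x{\left(c,p \right)} = -3 + 2 c p$ ($x{\left(c,p \right)} = -3 + \left(c + c\right) \left(p + 0\right) = -3 + 2 c p$)
$S = 6084$ ($S = \left(-3 + \left(-3 + 2 \left(-4\right) 3^{2}\right)\right)^{2} = \left(-3 + \left(-3 + 2 \left(-4\right) 9\right)\right)^{2} = \left(-3 - 75\right)^{2} = \left(-78\right)^{2} = 6084$)
$901 S = 901 \cdot 6084 = 5481684$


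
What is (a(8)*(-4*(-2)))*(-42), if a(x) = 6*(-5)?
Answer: 10080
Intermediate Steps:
a(x) = -30
(a(8)*(-4*(-2)))*(-42) = -(-120)*(-2)*(-42) = -30*8*(-42) = -240*(-42) = 10080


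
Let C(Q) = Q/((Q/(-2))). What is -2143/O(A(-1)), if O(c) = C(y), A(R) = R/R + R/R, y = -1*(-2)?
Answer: 2143/2 ≈ 1071.5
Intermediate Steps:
y = 2
A(R) = 2 (A(R) = 1 + 1 = 2)
C(Q) = -2 (C(Q) = Q/((Q*(-1/2))) = Q/((-Q/2)) = Q*(-2/Q) = -2)
O(c) = -2
-2143/O(A(-1)) = -2143/(-2) = -2143*(-1/2) = 2143/2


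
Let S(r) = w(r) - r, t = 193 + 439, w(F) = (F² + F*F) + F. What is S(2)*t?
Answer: 5056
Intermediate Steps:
w(F) = F + 2*F² (w(F) = (F² + F²) + F = 2*F² + F = F + 2*F²)
t = 632
S(r) = -r + r*(1 + 2*r) (S(r) = r*(1 + 2*r) - r = -r + r*(1 + 2*r))
S(2)*t = (2*2²)*632 = (2*4)*632 = 8*632 = 5056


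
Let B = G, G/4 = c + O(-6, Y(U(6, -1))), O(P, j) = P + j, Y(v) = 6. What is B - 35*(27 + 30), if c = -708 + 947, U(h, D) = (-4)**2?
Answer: -1039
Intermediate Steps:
U(h, D) = 16
c = 239
G = 956 (G = 4*(239 + (-6 + 6)) = 4*(239 + 0) = 4*239 = 956)
B = 956
B - 35*(27 + 30) = 956 - 35*(27 + 30) = 956 - 35*57 = 956 - 1*1995 = 956 - 1995 = -1039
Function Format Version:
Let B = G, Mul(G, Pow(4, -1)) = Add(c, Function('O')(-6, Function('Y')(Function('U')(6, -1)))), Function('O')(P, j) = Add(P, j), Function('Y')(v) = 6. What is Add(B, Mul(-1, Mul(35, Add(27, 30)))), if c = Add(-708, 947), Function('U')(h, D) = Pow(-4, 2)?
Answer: -1039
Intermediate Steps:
Function('U')(h, D) = 16
c = 239
G = 956 (G = Mul(4, Add(239, Add(-6, 6))) = Mul(4, Add(239, 0)) = Mul(4, 239) = 956)
B = 956
Add(B, Mul(-1, Mul(35, Add(27, 30)))) = Add(956, Mul(-1, Mul(35, Add(27, 30)))) = Add(956, Mul(-1, Mul(35, 57))) = Add(956, Mul(-1, 1995)) = Add(956, -1995) = -1039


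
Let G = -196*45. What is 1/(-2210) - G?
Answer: 19492199/2210 ≈ 8820.0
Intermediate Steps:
G = -8820
1/(-2210) - G = 1/(-2210) - 1*(-8820) = -1/2210 + 8820 = 19492199/2210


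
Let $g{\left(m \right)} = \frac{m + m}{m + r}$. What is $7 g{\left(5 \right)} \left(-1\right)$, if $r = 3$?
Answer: $- \frac{35}{4} \approx -8.75$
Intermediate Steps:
$g{\left(m \right)} = \frac{2 m}{3 + m}$ ($g{\left(m \right)} = \frac{m + m}{m + 3} = \frac{2 m}{3 + m}$)
$7 g{\left(5 \right)} \left(-1\right) = 7 \cdot 2 \cdot 5 \frac{1}{3 + 5} \left(-1\right) = 7 \cdot 2 \cdot 5 \cdot \frac{1}{8} \left(-1\right) = 7 \cdot \frac{5}{4} \left(-1\right) = \frac{35}{4} \left(-1\right) = - \frac{35}{4}$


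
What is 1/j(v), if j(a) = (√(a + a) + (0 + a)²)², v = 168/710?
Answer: 715263013929116875/331823158901728872 - 5638216721875*√14910/1975137850605529 ≈ 1.8070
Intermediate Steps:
v = 84/355 (v = 168*(1/710) = 84/355 ≈ 0.23662)
j(a) = (a² + √2*√a)² (j(a) = (√(2*a) + a²)² = (√2*√a + a²)² = (a² + √2*√a)²)
1/j(v) = 1/(((84/355)² + √2*√(84/355))²) = 1/((7056/126025 + √2*(2*√7455/355))²) = 1/((7056/126025 + 2*√14910/355)²) = (7056/126025 + 2*√14910/355)⁻²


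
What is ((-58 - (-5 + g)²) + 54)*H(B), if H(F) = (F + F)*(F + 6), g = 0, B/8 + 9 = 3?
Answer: -116928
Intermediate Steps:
B = -48 (B = -72 + 8*3 = -72 + 24 = -48)
H(F) = 2*F*(6 + F) (H(F) = (2*F)*(6 + F) = 2*F*(6 + F))
((-58 - (-5 + g)²) + 54)*H(B) = ((-58 - (-5 + 0)²) + 54)*(2*(-48)*(6 - 48)) = ((-58 - 1*(-5)²) + 54)*(2*(-48)*(-42)) = ((-58 - 1*25) + 54)*4032 = ((-58 - 25) + 54)*4032 = (-83 + 54)*4032 = -29*4032 = -116928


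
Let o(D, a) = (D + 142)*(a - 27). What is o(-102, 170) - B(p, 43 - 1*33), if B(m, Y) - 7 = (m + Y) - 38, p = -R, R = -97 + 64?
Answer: 5708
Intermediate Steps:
o(D, a) = (-27 + a)*(142 + D) (o(D, a) = (142 + D)*(-27 + a) = (-27 + a)*(142 + D))
R = -33
p = 33 (p = -1*(-33) = 33)
B(m, Y) = -31 + Y + m (B(m, Y) = 7 + ((m + Y) - 38) = 7 + ((Y + m) - 38) = 7 + (-38 + Y + m) = -31 + Y + m)
o(-102, 170) - B(p, 43 - 1*33) = (-3834 - 27*(-102) + 142*170 - 102*170) - (-31 + (43 - 1*33) + 33) = (-3834 + 2754 + 24140 - 17340) - (-31 + (43 - 33) + 33) = 5720 - (-31 + 10 + 33) = 5720 - 1*12 = 5720 - 12 = 5708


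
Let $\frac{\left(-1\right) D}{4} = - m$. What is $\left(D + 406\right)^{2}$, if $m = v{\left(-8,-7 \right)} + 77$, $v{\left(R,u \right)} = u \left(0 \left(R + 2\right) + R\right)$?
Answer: $879844$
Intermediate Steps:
$v{\left(R,u \right)} = R u$ ($v{\left(R,u \right)} = u \left(0 \left(2 + R\right) + R\right) = u \left(0 + R\right) = u R = R u$)
$m = 133$ ($m = \left(-8\right) \left(-7\right) + 77 = 56 + 77 = 133$)
$D = 532$ ($D = - 4 \left(\left(-1\right) 133\right) = \left(-4\right) \left(-133\right) = 532$)
$\left(D + 406\right)^{2} = \left(532 + 406\right)^{2} = 938^{2} = 879844$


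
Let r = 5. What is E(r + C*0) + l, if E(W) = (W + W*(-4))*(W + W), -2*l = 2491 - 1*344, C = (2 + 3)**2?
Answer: -2447/2 ≈ -1223.5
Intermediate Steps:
C = 25 (C = 5**2 = 25)
l = -2147/2 (l = -(2491 - 1*344)/2 = -(2491 - 344)/2 = -1/2*2147 = -2147/2 ≈ -1073.5)
E(W) = -6*W**2 (E(W) = (W - 4*W)*(2*W) = (-3*W)*(2*W) = -6*W**2)
E(r + C*0) + l = -6*(5 + 25*0)**2 - 2147/2 = -6*(5 + 0)**2 - 2147/2 = -6*5**2 - 2147/2 = -6*25 - 2147/2 = -150 - 2147/2 = -2447/2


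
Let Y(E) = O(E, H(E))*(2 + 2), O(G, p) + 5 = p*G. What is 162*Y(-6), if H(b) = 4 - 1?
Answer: -14904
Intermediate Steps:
H(b) = 3
O(G, p) = -5 + G*p (O(G, p) = -5 + p*G = -5 + G*p)
Y(E) = -20 + 12*E (Y(E) = (-5 + E*3)*(2 + 2) = (-5 + 3*E)*4 = -20 + 12*E)
162*Y(-6) = 162*(-20 + 12*(-6)) = 162*(-20 - 72) = 162*(-92) = -14904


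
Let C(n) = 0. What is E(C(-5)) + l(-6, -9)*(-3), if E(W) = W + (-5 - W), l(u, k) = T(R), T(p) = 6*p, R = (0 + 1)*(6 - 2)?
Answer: -77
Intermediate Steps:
R = 4 (R = 1*4 = 4)
l(u, k) = 24 (l(u, k) = 6*4 = 24)
E(W) = -5
E(C(-5)) + l(-6, -9)*(-3) = -5 + 24*(-3) = -5 - 72 = -77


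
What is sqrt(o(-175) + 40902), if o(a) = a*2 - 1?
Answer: sqrt(40551) ≈ 201.37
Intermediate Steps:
o(a) = -1 + 2*a (o(a) = 2*a - 1 = -1 + 2*a)
sqrt(o(-175) + 40902) = sqrt((-1 + 2*(-175)) + 40902) = sqrt((-1 - 350) + 40902) = sqrt(-351 + 40902) = sqrt(40551)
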